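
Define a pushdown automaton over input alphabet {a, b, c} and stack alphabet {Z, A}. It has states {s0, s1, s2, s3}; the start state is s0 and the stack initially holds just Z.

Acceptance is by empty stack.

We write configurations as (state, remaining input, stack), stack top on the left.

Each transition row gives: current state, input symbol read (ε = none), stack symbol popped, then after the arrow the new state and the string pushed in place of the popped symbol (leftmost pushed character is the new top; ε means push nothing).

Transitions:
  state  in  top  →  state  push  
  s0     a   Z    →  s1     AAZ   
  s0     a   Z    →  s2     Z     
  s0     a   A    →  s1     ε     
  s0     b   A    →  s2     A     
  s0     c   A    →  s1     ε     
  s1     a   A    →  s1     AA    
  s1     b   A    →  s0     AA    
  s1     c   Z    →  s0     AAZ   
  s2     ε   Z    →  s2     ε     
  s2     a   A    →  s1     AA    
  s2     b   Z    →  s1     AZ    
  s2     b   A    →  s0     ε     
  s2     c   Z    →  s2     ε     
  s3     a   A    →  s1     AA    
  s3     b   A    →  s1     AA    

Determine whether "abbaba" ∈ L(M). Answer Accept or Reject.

Reject

No computation consumes all input and empties the stack.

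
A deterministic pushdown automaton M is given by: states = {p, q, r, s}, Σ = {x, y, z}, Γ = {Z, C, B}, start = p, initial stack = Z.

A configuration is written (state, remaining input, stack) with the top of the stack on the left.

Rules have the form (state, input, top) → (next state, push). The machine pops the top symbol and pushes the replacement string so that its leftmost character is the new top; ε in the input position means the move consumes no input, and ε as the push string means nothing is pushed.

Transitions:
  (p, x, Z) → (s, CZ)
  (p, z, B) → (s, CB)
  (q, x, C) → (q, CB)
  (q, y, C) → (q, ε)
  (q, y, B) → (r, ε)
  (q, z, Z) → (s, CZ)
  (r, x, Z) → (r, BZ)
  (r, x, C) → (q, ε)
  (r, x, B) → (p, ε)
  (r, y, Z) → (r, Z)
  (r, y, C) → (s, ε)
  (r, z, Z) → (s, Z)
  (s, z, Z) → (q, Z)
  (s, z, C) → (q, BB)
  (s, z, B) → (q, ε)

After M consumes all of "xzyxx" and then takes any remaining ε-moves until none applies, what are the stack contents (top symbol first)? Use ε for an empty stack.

(p, xzyxx, Z) ⊢ (s, zyxx, CZ) ⊢ (q, yxx, BBZ) ⊢ (r, xx, BZ) ⊢ (p, x, Z) ⊢ (s, ε, CZ)
All input consumed in state s with stack CZ.

CZ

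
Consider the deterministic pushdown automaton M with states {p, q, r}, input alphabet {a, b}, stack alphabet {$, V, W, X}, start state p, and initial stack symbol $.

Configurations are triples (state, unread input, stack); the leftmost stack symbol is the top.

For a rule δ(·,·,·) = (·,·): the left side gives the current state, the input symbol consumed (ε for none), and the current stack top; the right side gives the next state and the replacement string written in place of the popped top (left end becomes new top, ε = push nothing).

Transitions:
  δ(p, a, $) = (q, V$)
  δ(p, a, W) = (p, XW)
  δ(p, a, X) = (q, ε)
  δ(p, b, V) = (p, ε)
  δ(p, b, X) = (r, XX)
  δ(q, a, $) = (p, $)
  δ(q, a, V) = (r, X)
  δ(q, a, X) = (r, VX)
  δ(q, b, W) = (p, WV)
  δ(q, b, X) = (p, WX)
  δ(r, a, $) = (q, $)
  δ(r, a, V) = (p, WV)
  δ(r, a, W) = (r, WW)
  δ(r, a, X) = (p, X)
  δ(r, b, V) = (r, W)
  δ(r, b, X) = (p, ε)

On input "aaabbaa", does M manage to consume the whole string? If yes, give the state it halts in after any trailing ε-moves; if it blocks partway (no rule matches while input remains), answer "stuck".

p

(p, aaabbaa, $)
  read a, top $: go to q, push V$ → (q, aabbaa, V$)
  read a, top V: go to r, push X → (r, abbaa, X$)
  read a, top X: go to p, push X → (p, bbaa, X$)
  read b, top X: go to r, push XX → (r, baa, XX$)
  read b, top X: go to p, push ε → (p, aa, X$)
  read a, top X: go to q, push ε → (q, a, $)
  read a, top $: go to p, push $ → (p, ε, $)
All input consumed; M is in state p.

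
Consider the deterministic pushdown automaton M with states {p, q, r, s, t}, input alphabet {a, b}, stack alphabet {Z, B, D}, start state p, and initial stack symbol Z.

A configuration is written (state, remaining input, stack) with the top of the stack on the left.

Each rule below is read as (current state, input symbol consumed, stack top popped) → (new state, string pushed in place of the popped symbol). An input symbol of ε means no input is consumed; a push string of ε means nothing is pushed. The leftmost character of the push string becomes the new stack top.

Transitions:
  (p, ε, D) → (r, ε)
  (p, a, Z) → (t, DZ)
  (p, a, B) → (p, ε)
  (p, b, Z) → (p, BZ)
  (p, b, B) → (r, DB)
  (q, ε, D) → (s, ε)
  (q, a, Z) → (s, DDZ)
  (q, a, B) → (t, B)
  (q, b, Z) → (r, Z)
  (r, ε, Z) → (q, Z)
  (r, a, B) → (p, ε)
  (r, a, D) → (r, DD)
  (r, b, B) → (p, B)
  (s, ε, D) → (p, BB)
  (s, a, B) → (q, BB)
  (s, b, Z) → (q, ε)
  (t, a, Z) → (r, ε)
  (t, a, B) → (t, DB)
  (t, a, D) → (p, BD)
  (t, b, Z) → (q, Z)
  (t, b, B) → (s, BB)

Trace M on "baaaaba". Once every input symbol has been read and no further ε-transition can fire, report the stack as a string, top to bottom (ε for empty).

BBDZ

(p, baaaaba, Z)
  read b, top Z: go to p, push BZ → (p, aaaaba, BZ)
  read a, top B: go to p, push ε → (p, aaaba, Z)
  read a, top Z: go to t, push DZ → (t, aaba, DZ)
  read a, top D: go to p, push BD → (p, aba, BDZ)
  read a, top B: go to p, push ε → (p, ba, DZ)
  ε-move, top D: go to r, push ε → (r, ba, Z)
  ε-move, top Z: go to q, push Z → (q, ba, Z)
  read b, top Z: go to r, push Z → (r, a, Z)
  ε-move, top Z: go to q, push Z → (q, a, Z)
  read a, top Z: go to s, push DDZ → (s, ε, DDZ)
  ε-move, top D: go to p, push BB → (p, ε, BBDZ)
All input consumed in state p with stack BBDZ.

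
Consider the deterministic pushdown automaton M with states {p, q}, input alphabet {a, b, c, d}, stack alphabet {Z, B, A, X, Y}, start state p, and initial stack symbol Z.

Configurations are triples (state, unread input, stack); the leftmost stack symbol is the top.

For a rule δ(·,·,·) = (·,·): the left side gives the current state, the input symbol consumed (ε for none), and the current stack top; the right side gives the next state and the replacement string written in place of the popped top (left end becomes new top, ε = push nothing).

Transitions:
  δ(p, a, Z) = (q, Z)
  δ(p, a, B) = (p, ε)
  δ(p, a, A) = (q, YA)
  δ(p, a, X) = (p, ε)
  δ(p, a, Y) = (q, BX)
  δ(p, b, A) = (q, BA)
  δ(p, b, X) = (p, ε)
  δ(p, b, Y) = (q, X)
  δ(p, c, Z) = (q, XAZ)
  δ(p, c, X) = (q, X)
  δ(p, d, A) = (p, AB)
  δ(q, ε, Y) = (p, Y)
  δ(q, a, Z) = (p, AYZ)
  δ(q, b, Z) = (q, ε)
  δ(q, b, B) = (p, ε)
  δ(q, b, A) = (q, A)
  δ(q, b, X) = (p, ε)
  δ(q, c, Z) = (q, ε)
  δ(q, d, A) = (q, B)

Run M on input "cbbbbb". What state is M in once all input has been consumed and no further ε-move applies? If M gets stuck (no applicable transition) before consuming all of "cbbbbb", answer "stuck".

p

(p, cbbbbb, Z)
  read c, top Z: go to q, push XAZ → (q, bbbbb, XAZ)
  read b, top X: go to p, push ε → (p, bbbb, AZ)
  read b, top A: go to q, push BA → (q, bbb, BAZ)
  read b, top B: go to p, push ε → (p, bb, AZ)
  read b, top A: go to q, push BA → (q, b, BAZ)
  read b, top B: go to p, push ε → (p, ε, AZ)
All input consumed; M is in state p.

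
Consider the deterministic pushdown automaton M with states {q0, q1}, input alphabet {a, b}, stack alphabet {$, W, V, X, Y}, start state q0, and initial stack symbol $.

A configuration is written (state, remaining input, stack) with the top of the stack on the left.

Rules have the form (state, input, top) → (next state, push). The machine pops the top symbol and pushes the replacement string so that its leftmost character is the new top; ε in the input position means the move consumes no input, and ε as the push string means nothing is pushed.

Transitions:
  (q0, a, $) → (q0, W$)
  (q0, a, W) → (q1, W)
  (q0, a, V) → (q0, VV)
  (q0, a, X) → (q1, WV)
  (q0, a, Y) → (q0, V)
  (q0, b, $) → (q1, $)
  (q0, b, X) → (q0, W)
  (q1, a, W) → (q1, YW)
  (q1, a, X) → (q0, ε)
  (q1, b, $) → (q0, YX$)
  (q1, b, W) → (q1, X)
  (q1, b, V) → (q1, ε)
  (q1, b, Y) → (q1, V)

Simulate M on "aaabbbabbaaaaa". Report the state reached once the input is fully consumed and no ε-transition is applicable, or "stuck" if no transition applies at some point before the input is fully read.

(q0, aaabbbabbaaaaa, $) ⊢ (q0, aabbbabbaaaaa, W$) ⊢ (q1, abbbabbaaaaa, W$) ⊢ (q1, bbbabbaaaaa, YW$) ⊢ (q1, bbabbaaaaa, VW$) ⊢ (q1, babbaaaaa, W$) ⊢ (q1, abbaaaaa, X$) ⊢ (q0, bbaaaaa, $) ⊢ (q1, baaaaa, $) ⊢ (q0, aaaaa, YX$) ⊢ (q0, aaaa, VX$) ⊢ (q0, aaa, VVX$) ⊢ (q0, aa, VVVX$) ⊢ (q0, a, VVVVX$) ⊢ (q0, ε, VVVVVX$)
All input consumed; M is in state q0.

q0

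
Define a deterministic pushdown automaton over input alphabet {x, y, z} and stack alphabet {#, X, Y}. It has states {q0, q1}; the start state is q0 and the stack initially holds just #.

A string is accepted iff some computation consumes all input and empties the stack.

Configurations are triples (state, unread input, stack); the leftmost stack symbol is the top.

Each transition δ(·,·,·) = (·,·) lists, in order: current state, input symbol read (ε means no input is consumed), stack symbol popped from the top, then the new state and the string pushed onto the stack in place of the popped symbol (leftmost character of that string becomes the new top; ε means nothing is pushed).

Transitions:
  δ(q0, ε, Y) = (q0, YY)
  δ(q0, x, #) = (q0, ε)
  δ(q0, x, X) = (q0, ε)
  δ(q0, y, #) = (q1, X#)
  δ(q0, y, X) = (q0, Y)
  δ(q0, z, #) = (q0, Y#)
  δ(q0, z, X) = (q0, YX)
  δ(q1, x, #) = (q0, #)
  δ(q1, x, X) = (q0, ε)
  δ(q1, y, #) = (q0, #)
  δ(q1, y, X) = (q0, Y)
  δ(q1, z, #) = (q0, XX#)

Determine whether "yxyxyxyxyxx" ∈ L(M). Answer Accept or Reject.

(q0, yxyxyxyxyxx, #)
  read y, top #: go to q1, push X# → (q1, xyxyxyxyxx, X#)
  read x, top X: go to q0, push ε → (q0, yxyxyxyxx, #)
  read y, top #: go to q1, push X# → (q1, xyxyxyxx, X#)
  read x, top X: go to q0, push ε → (q0, yxyxyxx, #)
  read y, top #: go to q1, push X# → (q1, xyxyxx, X#)
  read x, top X: go to q0, push ε → (q0, yxyxx, #)
  read y, top #: go to q1, push X# → (q1, xyxx, X#)
  read x, top X: go to q0, push ε → (q0, yxx, #)
  read y, top #: go to q1, push X# → (q1, xx, X#)
  read x, top X: go to q0, push ε → (q0, x, #)
  read x, top #: go to q0, push ε → (q0, ε, ε)
All input consumed and the stack is empty.

Accept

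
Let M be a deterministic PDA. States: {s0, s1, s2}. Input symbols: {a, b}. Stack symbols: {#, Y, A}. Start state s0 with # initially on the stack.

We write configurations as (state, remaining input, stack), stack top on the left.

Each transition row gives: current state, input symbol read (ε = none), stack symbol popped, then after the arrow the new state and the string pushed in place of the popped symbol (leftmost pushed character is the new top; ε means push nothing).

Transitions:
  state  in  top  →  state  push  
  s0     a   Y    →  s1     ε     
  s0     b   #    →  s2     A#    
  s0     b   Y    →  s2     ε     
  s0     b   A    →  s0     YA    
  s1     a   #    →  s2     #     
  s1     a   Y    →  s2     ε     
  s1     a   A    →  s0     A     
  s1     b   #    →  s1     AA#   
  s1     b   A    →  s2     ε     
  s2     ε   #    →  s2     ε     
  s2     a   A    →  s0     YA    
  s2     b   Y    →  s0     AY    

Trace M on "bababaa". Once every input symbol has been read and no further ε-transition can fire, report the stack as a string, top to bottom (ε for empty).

(s0, bababaa, #)
  read b, top #: go to s2, push A# → (s2, ababaa, A#)
  read a, top A: go to s0, push YA → (s0, babaa, YA#)
  read b, top Y: go to s2, push ε → (s2, abaa, A#)
  read a, top A: go to s0, push YA → (s0, baa, YA#)
  read b, top Y: go to s2, push ε → (s2, aa, A#)
  read a, top A: go to s0, push YA → (s0, a, YA#)
  read a, top Y: go to s1, push ε → (s1, ε, A#)
All input consumed in state s1 with stack A#.

A#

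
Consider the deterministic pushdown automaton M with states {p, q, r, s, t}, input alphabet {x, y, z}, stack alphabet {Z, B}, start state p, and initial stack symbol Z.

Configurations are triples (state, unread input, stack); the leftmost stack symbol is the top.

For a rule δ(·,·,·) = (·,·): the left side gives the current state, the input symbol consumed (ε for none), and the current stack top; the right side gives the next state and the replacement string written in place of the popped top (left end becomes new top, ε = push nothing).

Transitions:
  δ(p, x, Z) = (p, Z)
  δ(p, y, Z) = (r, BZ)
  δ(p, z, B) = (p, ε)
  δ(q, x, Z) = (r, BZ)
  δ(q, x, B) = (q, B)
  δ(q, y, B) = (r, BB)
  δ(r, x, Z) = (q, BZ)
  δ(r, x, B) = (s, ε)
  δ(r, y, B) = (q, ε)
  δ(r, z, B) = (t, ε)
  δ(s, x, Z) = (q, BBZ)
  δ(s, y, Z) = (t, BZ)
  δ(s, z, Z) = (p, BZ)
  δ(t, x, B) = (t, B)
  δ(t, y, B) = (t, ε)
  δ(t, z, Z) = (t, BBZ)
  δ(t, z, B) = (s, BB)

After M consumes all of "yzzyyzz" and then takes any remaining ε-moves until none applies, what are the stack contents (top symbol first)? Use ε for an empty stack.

(p, yzzyyzz, Z) ⊢ (r, zzyyzz, BZ) ⊢ (t, zyyzz, Z) ⊢ (t, yyzz, BBZ) ⊢ (t, yzz, BZ) ⊢ (t, zz, Z) ⊢ (t, z, BBZ) ⊢ (s, ε, BBBZ)
All input consumed in state s with stack BBBZ.

BBBZ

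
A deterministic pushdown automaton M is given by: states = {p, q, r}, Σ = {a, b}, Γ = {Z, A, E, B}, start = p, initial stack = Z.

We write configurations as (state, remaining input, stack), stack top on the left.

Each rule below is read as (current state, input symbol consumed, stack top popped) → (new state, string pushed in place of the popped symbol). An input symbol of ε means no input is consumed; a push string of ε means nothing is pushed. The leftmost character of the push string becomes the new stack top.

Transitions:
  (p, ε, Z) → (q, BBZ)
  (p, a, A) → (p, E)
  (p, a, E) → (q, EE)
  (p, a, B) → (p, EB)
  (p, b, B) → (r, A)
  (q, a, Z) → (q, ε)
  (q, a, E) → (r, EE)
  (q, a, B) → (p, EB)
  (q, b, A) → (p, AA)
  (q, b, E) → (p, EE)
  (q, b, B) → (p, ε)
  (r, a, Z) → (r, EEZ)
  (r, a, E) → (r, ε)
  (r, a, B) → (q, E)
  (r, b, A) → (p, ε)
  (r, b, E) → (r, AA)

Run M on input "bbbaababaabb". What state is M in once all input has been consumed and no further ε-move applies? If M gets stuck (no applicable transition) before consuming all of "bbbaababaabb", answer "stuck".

(p, bbbaababaabb, Z)
  ε-move, top Z: go to q, push BBZ → (q, bbbaababaabb, BBZ)
  read b, top B: go to p, push ε → (p, bbaababaabb, BZ)
  read b, top B: go to r, push A → (r, baababaabb, AZ)
  read b, top A: go to p, push ε → (p, aababaabb, Z)
  ε-move, top Z: go to q, push BBZ → (q, aababaabb, BBZ)
  read a, top B: go to p, push EB → (p, ababaabb, EBBZ)
  read a, top E: go to q, push EE → (q, babaabb, EEBBZ)
  read b, top E: go to p, push EE → (p, abaabb, EEEBBZ)
  read a, top E: go to q, push EE → (q, baabb, EEEEBBZ)
  read b, top E: go to p, push EE → (p, aabb, EEEEEBBZ)
  read a, top E: go to q, push EE → (q, abb, EEEEEEBBZ)
  read a, top E: go to r, push EE → (r, bb, EEEEEEEBBZ)
  read b, top E: go to r, push AA → (r, b, AAEEEEEEBBZ)
  read b, top A: go to p, push ε → (p, ε, AEEEEEEBBZ)
All input consumed; M is in state p.

p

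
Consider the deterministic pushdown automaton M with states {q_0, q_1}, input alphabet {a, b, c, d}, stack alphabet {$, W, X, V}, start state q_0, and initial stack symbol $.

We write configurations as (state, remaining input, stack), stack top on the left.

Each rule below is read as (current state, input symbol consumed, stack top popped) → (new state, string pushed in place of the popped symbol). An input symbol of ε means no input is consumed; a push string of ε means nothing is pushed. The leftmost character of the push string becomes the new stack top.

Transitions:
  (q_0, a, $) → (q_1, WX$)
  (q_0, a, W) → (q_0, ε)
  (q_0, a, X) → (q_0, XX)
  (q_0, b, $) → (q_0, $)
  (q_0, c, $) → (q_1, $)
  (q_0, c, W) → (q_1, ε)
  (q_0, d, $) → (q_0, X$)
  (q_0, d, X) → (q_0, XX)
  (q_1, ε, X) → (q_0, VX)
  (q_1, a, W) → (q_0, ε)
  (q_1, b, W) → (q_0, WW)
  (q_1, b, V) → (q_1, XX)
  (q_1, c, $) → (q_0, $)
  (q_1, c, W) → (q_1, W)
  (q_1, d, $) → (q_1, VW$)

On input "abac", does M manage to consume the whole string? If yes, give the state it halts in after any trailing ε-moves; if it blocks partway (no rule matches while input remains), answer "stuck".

q_0

(q_0, abac, $)
  read a, top $: go to q_1, push WX$ → (q_1, bac, WX$)
  read b, top W: go to q_0, push WW → (q_0, ac, WWX$)
  read a, top W: go to q_0, push ε → (q_0, c, WX$)
  read c, top W: go to q_1, push ε → (q_1, ε, X$)
  ε-move, top X: go to q_0, push VX → (q_0, ε, VX$)
All input consumed; M is in state q_0.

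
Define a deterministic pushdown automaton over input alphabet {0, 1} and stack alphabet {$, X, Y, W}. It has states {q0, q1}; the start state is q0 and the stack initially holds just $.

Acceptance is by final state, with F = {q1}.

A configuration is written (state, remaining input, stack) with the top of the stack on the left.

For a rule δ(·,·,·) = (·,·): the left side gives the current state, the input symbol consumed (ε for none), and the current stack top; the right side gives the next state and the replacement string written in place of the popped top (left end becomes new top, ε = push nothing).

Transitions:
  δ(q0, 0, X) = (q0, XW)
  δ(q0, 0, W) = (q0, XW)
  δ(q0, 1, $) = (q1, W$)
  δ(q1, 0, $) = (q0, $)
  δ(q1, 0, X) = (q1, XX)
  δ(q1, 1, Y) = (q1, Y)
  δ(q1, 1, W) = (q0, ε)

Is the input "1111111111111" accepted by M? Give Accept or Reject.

Accept

(q0, 1111111111111, $)
  read 1, top $: go to q1, push W$ → (q1, 111111111111, W$)
  read 1, top W: go to q0, push ε → (q0, 11111111111, $)
  read 1, top $: go to q1, push W$ → (q1, 1111111111, W$)
  read 1, top W: go to q0, push ε → (q0, 111111111, $)
  read 1, top $: go to q1, push W$ → (q1, 11111111, W$)
  read 1, top W: go to q0, push ε → (q0, 1111111, $)
  read 1, top $: go to q1, push W$ → (q1, 111111, W$)
  read 1, top W: go to q0, push ε → (q0, 11111, $)
  read 1, top $: go to q1, push W$ → (q1, 1111, W$)
  read 1, top W: go to q0, push ε → (q0, 111, $)
  read 1, top $: go to q1, push W$ → (q1, 11, W$)
  read 1, top W: go to q0, push ε → (q0, 1, $)
  read 1, top $: go to q1, push W$ → (q1, ε, W$)
All input consumed; state q1 ∈ F.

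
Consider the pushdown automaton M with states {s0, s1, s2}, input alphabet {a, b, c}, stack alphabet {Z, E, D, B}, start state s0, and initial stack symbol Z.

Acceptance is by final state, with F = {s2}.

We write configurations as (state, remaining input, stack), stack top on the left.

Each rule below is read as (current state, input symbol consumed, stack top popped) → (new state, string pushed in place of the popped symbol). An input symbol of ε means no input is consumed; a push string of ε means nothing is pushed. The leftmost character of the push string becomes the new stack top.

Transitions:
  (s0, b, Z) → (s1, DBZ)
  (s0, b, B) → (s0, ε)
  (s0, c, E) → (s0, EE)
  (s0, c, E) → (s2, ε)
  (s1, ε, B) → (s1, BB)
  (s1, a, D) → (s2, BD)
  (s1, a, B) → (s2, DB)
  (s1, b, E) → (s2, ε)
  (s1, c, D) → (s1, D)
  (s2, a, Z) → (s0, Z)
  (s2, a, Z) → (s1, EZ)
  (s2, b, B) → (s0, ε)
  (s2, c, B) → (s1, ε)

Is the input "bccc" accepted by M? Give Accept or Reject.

Reject

No computation consumes all input and reaches a final state.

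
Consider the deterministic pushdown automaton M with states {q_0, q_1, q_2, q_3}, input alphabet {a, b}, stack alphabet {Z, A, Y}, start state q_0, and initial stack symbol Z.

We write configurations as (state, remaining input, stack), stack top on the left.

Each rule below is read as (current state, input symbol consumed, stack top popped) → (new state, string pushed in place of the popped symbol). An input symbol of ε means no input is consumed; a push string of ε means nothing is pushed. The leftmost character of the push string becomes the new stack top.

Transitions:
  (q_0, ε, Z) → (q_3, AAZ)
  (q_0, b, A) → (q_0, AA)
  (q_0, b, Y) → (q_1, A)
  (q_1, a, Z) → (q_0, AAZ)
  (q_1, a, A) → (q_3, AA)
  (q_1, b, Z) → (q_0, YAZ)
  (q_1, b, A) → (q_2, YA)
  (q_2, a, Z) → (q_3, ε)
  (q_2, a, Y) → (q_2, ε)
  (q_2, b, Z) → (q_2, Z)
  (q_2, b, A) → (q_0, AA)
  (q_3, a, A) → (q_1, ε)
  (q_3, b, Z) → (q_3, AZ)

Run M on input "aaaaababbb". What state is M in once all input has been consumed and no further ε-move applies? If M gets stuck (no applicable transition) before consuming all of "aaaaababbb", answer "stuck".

(q_0, aaaaababbb, Z)
  ε-move, top Z: go to q_3, push AAZ → (q_3, aaaaababbb, AAZ)
  read a, top A: go to q_1, push ε → (q_1, aaaababbb, AZ)
  read a, top A: go to q_3, push AA → (q_3, aaababbb, AAZ)
  read a, top A: go to q_1, push ε → (q_1, aababbb, AZ)
  read a, top A: go to q_3, push AA → (q_3, ababbb, AAZ)
  read a, top A: go to q_1, push ε → (q_1, babbb, AZ)
  read b, top A: go to q_2, push YA → (q_2, abbb, YAZ)
  read a, top Y: go to q_2, push ε → (q_2, bbb, AZ)
  read b, top A: go to q_0, push AA → (q_0, bb, AAZ)
  read b, top A: go to q_0, push AA → (q_0, b, AAAZ)
  read b, top A: go to q_0, push AA → (q_0, ε, AAAAZ)
All input consumed; M is in state q_0.

q_0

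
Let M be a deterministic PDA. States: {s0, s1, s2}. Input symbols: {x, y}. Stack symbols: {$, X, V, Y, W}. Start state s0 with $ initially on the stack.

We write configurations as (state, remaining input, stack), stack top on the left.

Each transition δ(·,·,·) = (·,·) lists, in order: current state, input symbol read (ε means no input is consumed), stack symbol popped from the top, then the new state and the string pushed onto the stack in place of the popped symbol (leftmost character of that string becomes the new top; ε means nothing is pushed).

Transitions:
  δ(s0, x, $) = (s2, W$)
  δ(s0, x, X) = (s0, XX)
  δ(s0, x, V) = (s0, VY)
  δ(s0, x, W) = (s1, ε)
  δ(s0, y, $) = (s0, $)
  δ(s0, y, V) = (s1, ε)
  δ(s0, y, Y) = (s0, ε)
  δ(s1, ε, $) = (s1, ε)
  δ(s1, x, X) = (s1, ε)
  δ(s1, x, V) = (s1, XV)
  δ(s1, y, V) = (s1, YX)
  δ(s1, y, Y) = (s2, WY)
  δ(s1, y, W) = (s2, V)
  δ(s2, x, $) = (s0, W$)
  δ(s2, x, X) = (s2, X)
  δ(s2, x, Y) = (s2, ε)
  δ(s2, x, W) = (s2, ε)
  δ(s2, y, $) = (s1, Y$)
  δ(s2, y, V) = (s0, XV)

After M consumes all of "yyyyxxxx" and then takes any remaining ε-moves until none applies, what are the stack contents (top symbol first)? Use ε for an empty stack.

(s0, yyyyxxxx, $) ⊢ (s0, yyyxxxx, $) ⊢ (s0, yyxxxx, $) ⊢ (s0, yxxxx, $) ⊢ (s0, xxxx, $) ⊢ (s2, xxx, W$) ⊢ (s2, xx, $) ⊢ (s0, x, W$) ⊢ (s1, ε, $) ⊢ (s1, ε, ε)
All input consumed in state s1 with stack ε.

ε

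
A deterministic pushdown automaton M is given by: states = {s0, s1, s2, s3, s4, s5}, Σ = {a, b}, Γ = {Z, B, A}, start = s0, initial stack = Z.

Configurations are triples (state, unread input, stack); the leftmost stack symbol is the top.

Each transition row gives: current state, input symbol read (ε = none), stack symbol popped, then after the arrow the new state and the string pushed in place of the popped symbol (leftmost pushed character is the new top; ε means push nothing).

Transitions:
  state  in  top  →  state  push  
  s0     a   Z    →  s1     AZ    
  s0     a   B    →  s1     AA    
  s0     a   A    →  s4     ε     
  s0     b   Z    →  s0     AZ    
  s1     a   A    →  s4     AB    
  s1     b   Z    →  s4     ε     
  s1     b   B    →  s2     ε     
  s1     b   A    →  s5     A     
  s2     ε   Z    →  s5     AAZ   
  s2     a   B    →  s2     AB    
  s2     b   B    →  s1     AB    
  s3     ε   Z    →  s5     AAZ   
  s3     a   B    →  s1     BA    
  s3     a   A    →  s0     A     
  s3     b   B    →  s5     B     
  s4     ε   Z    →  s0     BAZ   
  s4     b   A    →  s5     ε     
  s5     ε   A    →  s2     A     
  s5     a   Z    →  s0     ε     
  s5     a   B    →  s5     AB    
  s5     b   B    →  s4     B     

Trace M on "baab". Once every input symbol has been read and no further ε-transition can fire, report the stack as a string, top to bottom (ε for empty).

AAAZ

(s0, baab, Z)
  read b, top Z: go to s0, push AZ → (s0, aab, AZ)
  read a, top A: go to s4, push ε → (s4, ab, Z)
  ε-move, top Z: go to s0, push BAZ → (s0, ab, BAZ)
  read a, top B: go to s1, push AA → (s1, b, AAAZ)
  read b, top A: go to s5, push A → (s5, ε, AAAZ)
  ε-move, top A: go to s2, push A → (s2, ε, AAAZ)
All input consumed in state s2 with stack AAAZ.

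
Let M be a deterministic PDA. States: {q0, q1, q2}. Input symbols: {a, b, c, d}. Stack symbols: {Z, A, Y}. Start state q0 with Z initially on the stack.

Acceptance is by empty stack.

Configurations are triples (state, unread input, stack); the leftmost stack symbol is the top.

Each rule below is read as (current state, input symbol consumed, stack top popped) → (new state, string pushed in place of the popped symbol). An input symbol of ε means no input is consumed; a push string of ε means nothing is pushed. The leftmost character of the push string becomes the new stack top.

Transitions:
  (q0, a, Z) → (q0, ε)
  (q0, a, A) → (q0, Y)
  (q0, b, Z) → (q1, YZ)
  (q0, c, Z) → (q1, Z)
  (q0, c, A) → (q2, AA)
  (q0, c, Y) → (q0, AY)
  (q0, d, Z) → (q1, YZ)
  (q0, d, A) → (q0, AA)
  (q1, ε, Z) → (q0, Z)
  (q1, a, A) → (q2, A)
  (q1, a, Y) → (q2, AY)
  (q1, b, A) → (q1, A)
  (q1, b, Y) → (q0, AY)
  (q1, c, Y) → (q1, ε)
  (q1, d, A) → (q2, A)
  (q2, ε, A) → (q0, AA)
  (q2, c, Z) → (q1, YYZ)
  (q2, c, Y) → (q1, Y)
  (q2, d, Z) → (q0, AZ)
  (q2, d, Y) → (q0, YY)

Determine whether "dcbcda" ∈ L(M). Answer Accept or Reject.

(q0, dcbcda, Z)
  read d, top Z: go to q1, push YZ → (q1, cbcda, YZ)
  read c, top Y: go to q1, push ε → (q1, bcda, Z)
  ε-move, top Z: go to q0, push Z → (q0, bcda, Z)
  read b, top Z: go to q1, push YZ → (q1, cda, YZ)
  read c, top Y: go to q1, push ε → (q1, da, Z)
  ε-move, top Z: go to q0, push Z → (q0, da, Z)
  read d, top Z: go to q1, push YZ → (q1, a, YZ)
  read a, top Y: go to q2, push AY → (q2, ε, AYZ)
  ε-move, top A: go to q0, push AA → (q0, ε, AAYZ)
All input consumed; stack is AAYZ, not empty, and no further ε-move applies.

Reject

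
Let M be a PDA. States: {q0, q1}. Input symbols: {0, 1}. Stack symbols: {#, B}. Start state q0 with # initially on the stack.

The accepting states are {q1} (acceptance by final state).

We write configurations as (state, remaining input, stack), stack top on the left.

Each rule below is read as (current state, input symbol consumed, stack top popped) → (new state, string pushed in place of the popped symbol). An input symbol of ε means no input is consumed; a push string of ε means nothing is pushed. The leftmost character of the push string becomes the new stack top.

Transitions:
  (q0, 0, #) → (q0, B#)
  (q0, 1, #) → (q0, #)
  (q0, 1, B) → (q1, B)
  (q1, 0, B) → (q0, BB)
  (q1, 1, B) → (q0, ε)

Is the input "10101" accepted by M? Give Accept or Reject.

One accepting computation: (q0, 10101, #) ⊢ (q0, 0101, #) ⊢ (q0, 101, B#) ⊢ (q1, 01, B#) ⊢ (q0, 1, BB#) ⊢ (q1, ε, BB#)
All input consumed and state q1 ∈ F.

Accept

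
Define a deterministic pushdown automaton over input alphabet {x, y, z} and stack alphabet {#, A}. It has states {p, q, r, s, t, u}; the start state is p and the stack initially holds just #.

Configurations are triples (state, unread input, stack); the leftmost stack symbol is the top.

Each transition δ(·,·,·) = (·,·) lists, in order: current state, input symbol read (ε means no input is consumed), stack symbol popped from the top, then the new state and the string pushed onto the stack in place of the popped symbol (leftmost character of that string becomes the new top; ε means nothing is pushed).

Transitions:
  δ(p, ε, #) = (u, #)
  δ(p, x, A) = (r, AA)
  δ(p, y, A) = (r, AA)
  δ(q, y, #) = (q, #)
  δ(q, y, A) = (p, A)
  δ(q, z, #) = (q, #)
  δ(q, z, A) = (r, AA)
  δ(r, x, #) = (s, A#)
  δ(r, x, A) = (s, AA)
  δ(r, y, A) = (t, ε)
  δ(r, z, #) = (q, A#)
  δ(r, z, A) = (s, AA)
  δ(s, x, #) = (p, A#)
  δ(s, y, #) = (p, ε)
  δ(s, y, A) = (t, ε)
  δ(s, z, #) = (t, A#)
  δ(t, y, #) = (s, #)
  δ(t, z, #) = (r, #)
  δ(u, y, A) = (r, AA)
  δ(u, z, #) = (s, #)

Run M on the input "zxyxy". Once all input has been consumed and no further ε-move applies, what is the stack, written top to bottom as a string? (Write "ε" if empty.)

(p, zxyxy, #)
  ε-move, top #: go to u, push # → (u, zxyxy, #)
  read z, top #: go to s, push # → (s, xyxy, #)
  read x, top #: go to p, push A# → (p, yxy, A#)
  read y, top A: go to r, push AA → (r, xy, AA#)
  read x, top A: go to s, push AA → (s, y, AAA#)
  read y, top A: go to t, push ε → (t, ε, AA#)
All input consumed in state t with stack AA#.

AA#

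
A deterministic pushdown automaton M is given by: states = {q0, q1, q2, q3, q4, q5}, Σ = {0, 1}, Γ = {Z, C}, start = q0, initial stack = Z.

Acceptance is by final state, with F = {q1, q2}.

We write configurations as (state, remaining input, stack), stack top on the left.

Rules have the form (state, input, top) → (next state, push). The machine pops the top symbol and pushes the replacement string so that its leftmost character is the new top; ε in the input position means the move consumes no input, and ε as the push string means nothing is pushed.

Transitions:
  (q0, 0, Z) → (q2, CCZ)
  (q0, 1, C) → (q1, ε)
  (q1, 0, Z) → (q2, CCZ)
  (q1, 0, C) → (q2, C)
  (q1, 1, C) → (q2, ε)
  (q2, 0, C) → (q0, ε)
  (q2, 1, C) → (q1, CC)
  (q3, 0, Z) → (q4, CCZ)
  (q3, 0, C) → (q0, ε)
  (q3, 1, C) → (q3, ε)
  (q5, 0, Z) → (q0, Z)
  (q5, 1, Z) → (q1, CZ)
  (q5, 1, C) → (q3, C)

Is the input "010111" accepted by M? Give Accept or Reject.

(q0, 010111, Z)
  read 0, top Z: go to q2, push CCZ → (q2, 10111, CCZ)
  read 1, top C: go to q1, push CC → (q1, 0111, CCCZ)
  read 0, top C: go to q2, push C → (q2, 111, CCCZ)
  read 1, top C: go to q1, push CC → (q1, 11, CCCCZ)
  read 1, top C: go to q2, push ε → (q2, 1, CCCZ)
  read 1, top C: go to q1, push CC → (q1, ε, CCCCZ)
All input consumed; state q1 ∈ F.

Accept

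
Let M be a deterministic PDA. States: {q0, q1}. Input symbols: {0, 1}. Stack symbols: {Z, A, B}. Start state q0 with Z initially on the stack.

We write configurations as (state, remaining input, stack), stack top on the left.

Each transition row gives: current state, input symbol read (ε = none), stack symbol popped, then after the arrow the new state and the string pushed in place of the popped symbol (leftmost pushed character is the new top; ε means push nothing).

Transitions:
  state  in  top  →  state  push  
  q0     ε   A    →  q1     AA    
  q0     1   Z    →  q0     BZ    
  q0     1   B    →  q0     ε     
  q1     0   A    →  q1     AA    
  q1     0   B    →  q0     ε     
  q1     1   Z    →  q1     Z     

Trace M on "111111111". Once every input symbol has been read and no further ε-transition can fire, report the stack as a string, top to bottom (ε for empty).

(q0, 111111111, Z)
  read 1, top Z: go to q0, push BZ → (q0, 11111111, BZ)
  read 1, top B: go to q0, push ε → (q0, 1111111, Z)
  read 1, top Z: go to q0, push BZ → (q0, 111111, BZ)
  read 1, top B: go to q0, push ε → (q0, 11111, Z)
  read 1, top Z: go to q0, push BZ → (q0, 1111, BZ)
  read 1, top B: go to q0, push ε → (q0, 111, Z)
  read 1, top Z: go to q0, push BZ → (q0, 11, BZ)
  read 1, top B: go to q0, push ε → (q0, 1, Z)
  read 1, top Z: go to q0, push BZ → (q0, ε, BZ)
All input consumed in state q0 with stack BZ.

BZ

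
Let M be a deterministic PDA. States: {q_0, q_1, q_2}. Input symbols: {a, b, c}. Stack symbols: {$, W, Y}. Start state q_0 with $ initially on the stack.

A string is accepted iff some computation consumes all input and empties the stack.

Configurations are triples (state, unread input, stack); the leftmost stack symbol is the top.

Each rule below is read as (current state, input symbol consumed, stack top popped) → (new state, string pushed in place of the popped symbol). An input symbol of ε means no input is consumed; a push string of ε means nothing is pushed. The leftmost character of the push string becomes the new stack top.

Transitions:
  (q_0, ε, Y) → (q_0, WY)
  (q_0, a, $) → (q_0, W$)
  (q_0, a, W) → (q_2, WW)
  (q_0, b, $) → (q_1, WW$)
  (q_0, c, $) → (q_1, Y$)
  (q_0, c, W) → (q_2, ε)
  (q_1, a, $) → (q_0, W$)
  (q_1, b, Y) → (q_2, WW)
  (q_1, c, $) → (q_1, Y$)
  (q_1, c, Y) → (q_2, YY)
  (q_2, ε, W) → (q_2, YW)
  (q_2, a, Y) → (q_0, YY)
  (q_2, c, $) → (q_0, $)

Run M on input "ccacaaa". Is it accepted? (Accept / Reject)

(q_0, ccacaaa, $)
  read c, top $: go to q_1, push Y$ → (q_1, cacaaa, Y$)
  read c, top Y: go to q_2, push YY → (q_2, acaaa, YY$)
  read a, top Y: go to q_0, push YY → (q_0, caaa, YYY$)
  ε-move, top Y: go to q_0, push WY → (q_0, caaa, WYYY$)
  read c, top W: go to q_2, push ε → (q_2, aaa, YYY$)
  read a, top Y: go to q_0, push YY → (q_0, aa, YYYY$)
  ε-move, top Y: go to q_0, push WY → (q_0, aa, WYYYY$)
  read a, top W: go to q_2, push WW → (q_2, a, WWYYYY$)
  ε-move, top W: go to q_2, push YW → (q_2, a, YWWYYYY$)
  read a, top Y: go to q_0, push YY → (q_0, ε, YYWWYYYY$)
  ε-move, top Y: go to q_0, push WY → (q_0, ε, WYYWWYYYY$)
All input consumed; stack is WYYWWYYYY$, not empty, and no further ε-move applies.

Reject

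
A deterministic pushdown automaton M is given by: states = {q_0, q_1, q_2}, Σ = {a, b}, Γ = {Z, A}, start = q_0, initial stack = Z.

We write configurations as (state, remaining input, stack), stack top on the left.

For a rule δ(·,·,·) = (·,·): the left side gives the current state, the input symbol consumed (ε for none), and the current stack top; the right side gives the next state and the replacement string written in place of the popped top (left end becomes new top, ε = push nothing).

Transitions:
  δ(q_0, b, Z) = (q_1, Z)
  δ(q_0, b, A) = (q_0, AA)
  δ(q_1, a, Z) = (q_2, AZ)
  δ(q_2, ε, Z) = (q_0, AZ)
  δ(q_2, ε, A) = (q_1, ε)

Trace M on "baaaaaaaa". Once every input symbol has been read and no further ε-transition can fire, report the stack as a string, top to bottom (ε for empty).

(q_0, baaaaaaaa, Z)
  read b, top Z: go to q_1, push Z → (q_1, aaaaaaaa, Z)
  read a, top Z: go to q_2, push AZ → (q_2, aaaaaaa, AZ)
  ε-move, top A: go to q_1, push ε → (q_1, aaaaaaa, Z)
  read a, top Z: go to q_2, push AZ → (q_2, aaaaaa, AZ)
  ε-move, top A: go to q_1, push ε → (q_1, aaaaaa, Z)
  read a, top Z: go to q_2, push AZ → (q_2, aaaaa, AZ)
  ε-move, top A: go to q_1, push ε → (q_1, aaaaa, Z)
  read a, top Z: go to q_2, push AZ → (q_2, aaaa, AZ)
  ε-move, top A: go to q_1, push ε → (q_1, aaaa, Z)
  read a, top Z: go to q_2, push AZ → (q_2, aaa, AZ)
  ε-move, top A: go to q_1, push ε → (q_1, aaa, Z)
  read a, top Z: go to q_2, push AZ → (q_2, aa, AZ)
  ε-move, top A: go to q_1, push ε → (q_1, aa, Z)
  read a, top Z: go to q_2, push AZ → (q_2, a, AZ)
  ε-move, top A: go to q_1, push ε → (q_1, a, Z)
  read a, top Z: go to q_2, push AZ → (q_2, ε, AZ)
  ε-move, top A: go to q_1, push ε → (q_1, ε, Z)
All input consumed in state q_1 with stack Z.

Z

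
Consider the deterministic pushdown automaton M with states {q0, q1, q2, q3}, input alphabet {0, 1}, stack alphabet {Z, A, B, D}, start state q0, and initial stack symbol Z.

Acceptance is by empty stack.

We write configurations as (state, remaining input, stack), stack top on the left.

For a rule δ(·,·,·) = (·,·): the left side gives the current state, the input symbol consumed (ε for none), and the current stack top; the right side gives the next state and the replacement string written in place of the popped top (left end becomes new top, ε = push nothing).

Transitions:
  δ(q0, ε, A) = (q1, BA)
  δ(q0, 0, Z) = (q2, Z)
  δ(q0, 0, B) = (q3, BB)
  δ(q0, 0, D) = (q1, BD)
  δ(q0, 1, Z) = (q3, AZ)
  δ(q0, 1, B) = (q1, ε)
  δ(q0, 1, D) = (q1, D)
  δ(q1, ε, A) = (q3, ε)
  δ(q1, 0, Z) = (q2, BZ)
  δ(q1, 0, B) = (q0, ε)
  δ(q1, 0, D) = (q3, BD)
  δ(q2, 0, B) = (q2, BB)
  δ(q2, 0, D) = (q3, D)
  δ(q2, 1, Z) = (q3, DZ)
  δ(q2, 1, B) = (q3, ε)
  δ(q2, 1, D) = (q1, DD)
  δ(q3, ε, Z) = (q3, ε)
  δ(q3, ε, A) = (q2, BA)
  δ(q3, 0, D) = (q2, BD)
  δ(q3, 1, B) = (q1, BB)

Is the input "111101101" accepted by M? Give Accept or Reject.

(q0, 111101101, Z)
  read 1, top Z: go to q3, push AZ → (q3, 11101101, AZ)
  ε-move, top A: go to q2, push BA → (q2, 11101101, BAZ)
  read 1, top B: go to q3, push ε → (q3, 1101101, AZ)
  ε-move, top A: go to q2, push BA → (q2, 1101101, BAZ)
  read 1, top B: go to q3, push ε → (q3, 101101, AZ)
  ε-move, top A: go to q2, push BA → (q2, 101101, BAZ)
  read 1, top B: go to q3, push ε → (q3, 01101, AZ)
  ε-move, top A: go to q2, push BA → (q2, 01101, BAZ)
  read 0, top B: go to q2, push BB → (q2, 1101, BBAZ)
  read 1, top B: go to q3, push ε → (q3, 101, BAZ)
  read 1, top B: go to q1, push BB → (q1, 01, BBAZ)
  read 0, top B: go to q0, push ε → (q0, 1, BAZ)
  read 1, top B: go to q1, push ε → (q1, ε, AZ)
  ε-move, top A: go to q3, push ε → (q3, ε, Z)
  ε-move, top Z: go to q3, push ε → (q3, ε, ε)
All input consumed and the stack is empty.

Accept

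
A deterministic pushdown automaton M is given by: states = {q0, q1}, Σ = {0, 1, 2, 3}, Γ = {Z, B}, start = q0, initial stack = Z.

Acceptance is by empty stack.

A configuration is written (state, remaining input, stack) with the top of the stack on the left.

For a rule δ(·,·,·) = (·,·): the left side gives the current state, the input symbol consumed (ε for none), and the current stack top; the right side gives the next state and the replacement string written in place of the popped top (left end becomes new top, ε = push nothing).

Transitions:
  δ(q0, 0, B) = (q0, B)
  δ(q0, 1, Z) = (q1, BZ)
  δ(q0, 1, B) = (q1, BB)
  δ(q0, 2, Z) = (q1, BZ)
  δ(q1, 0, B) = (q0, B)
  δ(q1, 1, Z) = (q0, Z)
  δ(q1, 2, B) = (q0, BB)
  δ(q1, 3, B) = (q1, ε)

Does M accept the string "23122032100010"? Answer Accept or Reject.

Reject

(q0, 23122032100010, Z)
  read 2, top Z: go to q1, push BZ → (q1, 3122032100010, BZ)
  read 3, top B: go to q1, push ε → (q1, 122032100010, Z)
  read 1, top Z: go to q0, push Z → (q0, 22032100010, Z)
  read 2, top Z: go to q1, push BZ → (q1, 2032100010, BZ)
  read 2, top B: go to q0, push BB → (q0, 032100010, BBZ)
  read 0, top B: go to q0, push B → (q0, 32100010, BBZ)
No transition applies at (q0, 32100010, BBZ); input not fully consumed.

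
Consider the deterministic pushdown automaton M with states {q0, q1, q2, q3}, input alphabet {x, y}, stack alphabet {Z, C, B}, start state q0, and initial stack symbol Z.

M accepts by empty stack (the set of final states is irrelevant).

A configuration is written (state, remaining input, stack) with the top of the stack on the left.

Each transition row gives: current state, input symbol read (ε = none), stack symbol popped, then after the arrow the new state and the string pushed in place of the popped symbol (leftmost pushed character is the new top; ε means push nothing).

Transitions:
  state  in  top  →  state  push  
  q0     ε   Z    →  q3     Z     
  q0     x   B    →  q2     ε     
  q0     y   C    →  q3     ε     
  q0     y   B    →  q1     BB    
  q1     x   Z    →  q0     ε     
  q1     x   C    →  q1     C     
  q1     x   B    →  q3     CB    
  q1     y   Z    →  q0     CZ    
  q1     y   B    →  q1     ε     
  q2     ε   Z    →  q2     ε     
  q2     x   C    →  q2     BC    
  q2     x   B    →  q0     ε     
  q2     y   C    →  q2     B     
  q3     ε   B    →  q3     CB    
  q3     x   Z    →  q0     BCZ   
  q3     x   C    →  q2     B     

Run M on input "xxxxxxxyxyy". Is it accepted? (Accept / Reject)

Reject

(q0, xxxxxxxyxyy, Z)
  ε-move, top Z: go to q3, push Z → (q3, xxxxxxxyxyy, Z)
  read x, top Z: go to q0, push BCZ → (q0, xxxxxxyxyy, BCZ)
  read x, top B: go to q2, push ε → (q2, xxxxxyxyy, CZ)
  read x, top C: go to q2, push BC → (q2, xxxxyxyy, BCZ)
  read x, top B: go to q0, push ε → (q0, xxxyxyy, CZ)
No transition applies at (q0, xxxyxyy, CZ); input not fully consumed.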